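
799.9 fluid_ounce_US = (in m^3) 0.02366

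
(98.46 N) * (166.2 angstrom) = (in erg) 16.36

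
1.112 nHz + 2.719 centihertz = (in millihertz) 27.19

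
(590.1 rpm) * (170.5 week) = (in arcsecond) 1.314e+15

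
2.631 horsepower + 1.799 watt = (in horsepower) 2.633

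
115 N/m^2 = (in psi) 0.01668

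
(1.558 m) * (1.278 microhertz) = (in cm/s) 0.0001991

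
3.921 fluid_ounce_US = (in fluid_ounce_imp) 4.081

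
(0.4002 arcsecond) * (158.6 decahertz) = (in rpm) 0.02939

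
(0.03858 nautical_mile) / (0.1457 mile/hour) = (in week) 0.001814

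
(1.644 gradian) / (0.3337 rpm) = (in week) 1.222e-06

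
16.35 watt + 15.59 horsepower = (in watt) 1.164e+04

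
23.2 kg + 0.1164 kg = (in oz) 822.5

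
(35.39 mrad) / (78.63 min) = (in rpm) 7.163e-05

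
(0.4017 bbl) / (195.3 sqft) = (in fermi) 3.52e+12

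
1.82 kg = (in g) 1820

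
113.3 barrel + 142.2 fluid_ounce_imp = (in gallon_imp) 3963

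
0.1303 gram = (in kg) 0.0001303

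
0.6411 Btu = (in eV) 4.222e+21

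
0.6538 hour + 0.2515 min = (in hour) 0.658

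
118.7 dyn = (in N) 0.001187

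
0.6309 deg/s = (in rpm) 0.1052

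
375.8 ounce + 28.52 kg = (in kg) 39.17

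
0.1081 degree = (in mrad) 1.887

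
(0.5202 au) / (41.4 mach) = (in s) 5.52e+06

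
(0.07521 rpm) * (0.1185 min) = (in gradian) 3.565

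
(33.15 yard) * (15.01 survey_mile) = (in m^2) 7.322e+05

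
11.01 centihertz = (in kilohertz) 0.0001101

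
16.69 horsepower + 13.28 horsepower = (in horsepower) 29.97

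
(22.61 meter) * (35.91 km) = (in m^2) 8.119e+05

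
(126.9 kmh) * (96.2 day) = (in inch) 1.153e+10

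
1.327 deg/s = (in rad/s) 0.02316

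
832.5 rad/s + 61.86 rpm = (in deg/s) 4.807e+04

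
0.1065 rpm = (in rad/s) 0.01115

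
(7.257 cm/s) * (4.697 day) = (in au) 1.969e-07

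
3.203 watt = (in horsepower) 0.004295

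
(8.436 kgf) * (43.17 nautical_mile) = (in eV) 4.128e+25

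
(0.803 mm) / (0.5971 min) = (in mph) 5.014e-05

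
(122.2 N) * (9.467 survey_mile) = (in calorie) 4.45e+05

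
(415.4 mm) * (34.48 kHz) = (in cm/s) 1.432e+06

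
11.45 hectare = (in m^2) 1.145e+05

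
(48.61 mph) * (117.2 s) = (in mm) 2.547e+06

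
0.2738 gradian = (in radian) 0.004301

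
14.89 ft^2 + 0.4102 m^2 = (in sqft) 19.31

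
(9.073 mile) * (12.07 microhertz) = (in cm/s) 17.62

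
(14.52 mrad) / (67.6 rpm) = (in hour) 5.698e-07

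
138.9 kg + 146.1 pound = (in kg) 205.2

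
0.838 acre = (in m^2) 3391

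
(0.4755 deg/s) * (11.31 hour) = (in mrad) 3.379e+05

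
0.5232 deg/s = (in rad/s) 0.009132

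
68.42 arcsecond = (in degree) 0.01901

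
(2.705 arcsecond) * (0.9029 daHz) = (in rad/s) 0.0001184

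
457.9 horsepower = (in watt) 3.415e+05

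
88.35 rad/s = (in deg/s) 5062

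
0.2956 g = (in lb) 0.0006517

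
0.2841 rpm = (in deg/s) 1.705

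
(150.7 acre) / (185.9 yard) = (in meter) 3588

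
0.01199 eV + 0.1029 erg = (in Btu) 9.753e-12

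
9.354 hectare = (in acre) 23.11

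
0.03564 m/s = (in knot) 0.06928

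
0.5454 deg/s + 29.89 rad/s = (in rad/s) 29.9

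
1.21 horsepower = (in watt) 902.3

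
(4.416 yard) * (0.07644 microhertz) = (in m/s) 3.087e-07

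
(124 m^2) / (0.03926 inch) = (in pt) 3.525e+08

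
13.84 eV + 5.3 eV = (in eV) 19.14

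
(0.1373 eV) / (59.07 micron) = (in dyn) 3.724e-11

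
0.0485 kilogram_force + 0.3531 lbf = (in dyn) 2.046e+05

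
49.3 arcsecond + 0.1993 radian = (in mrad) 199.5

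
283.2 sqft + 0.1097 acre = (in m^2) 470.3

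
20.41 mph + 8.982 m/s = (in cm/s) 1811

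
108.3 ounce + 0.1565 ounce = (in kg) 3.075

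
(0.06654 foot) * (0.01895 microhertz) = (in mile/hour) 8.597e-10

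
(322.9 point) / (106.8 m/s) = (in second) 0.001067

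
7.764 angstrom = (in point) 2.201e-06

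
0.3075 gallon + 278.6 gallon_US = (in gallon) 278.9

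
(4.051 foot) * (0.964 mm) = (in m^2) 0.00119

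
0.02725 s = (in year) 8.641e-10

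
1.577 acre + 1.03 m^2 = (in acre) 1.577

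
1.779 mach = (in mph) 1355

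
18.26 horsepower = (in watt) 1.362e+04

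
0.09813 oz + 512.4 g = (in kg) 0.5152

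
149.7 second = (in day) 0.001733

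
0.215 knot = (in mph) 0.2474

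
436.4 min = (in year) 0.0008303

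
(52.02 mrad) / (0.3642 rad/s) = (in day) 1.653e-06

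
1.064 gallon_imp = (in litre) 4.837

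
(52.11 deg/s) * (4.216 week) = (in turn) 3.691e+05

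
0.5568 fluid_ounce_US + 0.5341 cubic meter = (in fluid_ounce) 1.806e+04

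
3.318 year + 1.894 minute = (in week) 173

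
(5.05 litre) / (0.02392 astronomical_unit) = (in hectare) 1.411e-16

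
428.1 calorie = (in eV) 1.118e+22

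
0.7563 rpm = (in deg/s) 4.538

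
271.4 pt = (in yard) 0.1047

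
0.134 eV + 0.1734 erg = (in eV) 1.082e+11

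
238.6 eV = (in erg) 3.823e-10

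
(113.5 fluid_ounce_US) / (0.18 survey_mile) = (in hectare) 1.159e-09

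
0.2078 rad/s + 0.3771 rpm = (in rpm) 2.361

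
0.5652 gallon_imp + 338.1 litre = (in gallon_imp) 74.94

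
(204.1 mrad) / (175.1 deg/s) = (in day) 7.73e-07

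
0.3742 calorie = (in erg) 1.566e+07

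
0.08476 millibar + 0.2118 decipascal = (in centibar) 0.008497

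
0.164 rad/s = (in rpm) 1.566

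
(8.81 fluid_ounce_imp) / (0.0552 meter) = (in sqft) 0.04881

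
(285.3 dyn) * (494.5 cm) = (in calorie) 0.003372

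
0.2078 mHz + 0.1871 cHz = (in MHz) 2.079e-09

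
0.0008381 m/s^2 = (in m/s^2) 0.0008381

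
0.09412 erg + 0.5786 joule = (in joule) 0.5786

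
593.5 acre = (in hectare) 240.2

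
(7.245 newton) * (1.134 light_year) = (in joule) 7.773e+16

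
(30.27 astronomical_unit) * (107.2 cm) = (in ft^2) 5.225e+13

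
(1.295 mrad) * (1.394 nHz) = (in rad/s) 1.805e-12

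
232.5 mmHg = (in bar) 0.31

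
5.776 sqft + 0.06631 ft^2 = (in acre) 0.0001341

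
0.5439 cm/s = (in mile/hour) 0.01217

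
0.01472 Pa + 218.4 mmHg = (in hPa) 291.2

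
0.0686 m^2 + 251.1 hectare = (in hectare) 251.1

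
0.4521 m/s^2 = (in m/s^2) 0.4521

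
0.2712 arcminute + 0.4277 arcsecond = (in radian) 8.096e-05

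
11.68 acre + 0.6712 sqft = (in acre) 11.68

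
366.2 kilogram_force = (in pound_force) 807.3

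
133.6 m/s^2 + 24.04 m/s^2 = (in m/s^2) 157.6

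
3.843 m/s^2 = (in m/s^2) 3.843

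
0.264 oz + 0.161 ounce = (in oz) 0.425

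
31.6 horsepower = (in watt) 2.356e+04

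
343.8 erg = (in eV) 2.146e+14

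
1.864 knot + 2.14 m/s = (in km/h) 11.16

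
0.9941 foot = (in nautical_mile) 0.0001636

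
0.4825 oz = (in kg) 0.01368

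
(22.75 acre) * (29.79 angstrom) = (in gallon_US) 0.07245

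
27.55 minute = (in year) 5.242e-05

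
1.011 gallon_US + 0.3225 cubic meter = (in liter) 326.3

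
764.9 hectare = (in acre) 1890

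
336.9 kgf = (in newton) 3304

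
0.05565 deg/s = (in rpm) 0.009275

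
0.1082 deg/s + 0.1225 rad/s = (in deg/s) 7.127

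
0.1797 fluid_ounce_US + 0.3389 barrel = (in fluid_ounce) 1822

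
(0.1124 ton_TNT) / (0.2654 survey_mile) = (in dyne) 1.101e+11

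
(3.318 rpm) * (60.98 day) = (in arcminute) 6.293e+09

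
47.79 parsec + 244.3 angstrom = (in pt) 4.18e+21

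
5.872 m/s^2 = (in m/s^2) 5.872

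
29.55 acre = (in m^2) 1.196e+05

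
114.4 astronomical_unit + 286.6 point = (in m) 1.711e+13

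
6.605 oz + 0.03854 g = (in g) 187.3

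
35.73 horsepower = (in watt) 2.664e+04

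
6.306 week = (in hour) 1059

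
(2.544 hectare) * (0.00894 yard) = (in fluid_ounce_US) 7.032e+06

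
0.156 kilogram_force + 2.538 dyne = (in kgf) 0.156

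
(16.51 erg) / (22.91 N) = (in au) 4.817e-19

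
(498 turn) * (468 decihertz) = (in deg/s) 8.39e+06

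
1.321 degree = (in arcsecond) 4756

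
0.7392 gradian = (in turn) 0.001848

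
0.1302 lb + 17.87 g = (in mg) 7.693e+04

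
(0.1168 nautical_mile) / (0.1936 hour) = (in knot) 0.6033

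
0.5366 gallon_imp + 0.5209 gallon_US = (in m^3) 0.004411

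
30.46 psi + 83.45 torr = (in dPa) 2.211e+06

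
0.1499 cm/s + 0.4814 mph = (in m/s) 0.2167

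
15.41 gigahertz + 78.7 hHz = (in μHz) 1.541e+16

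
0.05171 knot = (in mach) 7.813e-05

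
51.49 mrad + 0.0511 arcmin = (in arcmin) 177.1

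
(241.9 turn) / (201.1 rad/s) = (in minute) 0.126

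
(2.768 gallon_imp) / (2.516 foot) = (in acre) 4.055e-06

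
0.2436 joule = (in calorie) 0.05822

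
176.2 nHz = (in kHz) 1.762e-10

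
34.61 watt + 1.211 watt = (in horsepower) 0.04804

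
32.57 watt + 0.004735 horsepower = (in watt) 36.1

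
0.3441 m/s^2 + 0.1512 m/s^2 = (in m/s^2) 0.4953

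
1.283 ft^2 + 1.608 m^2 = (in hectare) 0.0001727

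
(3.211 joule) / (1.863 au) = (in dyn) 1.152e-06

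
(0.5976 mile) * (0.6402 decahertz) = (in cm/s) 6.157e+05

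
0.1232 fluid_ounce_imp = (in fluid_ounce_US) 0.1184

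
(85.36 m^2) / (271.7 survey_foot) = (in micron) 1.031e+06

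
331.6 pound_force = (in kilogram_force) 150.4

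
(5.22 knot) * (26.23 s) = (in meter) 70.44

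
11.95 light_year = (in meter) 1.131e+17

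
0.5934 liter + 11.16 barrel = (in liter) 1775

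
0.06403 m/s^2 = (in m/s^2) 0.06403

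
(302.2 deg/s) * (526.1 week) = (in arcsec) 3.462e+14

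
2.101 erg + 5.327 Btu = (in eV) 3.508e+22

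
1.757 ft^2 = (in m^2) 0.1632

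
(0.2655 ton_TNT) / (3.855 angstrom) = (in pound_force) 6.478e+17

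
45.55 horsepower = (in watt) 3.397e+04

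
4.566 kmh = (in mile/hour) 2.837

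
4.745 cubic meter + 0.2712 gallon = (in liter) 4746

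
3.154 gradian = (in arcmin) 170.3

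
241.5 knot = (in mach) 0.3649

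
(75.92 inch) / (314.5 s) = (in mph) 0.01372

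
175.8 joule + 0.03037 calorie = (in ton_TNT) 4.205e-08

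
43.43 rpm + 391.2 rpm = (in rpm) 434.6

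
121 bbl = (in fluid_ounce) 6.505e+05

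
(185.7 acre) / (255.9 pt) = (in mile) 5173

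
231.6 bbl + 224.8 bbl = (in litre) 7.256e+04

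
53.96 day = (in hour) 1295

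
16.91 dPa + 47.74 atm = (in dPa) 4.837e+07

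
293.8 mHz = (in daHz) 0.02938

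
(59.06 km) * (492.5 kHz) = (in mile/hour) 6.507e+10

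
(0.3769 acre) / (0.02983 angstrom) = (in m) 5.113e+14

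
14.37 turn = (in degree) 5173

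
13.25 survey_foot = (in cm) 403.9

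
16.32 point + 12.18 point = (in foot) 0.03299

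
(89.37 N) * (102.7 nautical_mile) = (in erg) 1.7e+14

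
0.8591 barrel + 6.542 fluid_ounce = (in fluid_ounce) 4625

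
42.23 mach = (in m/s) 1.438e+04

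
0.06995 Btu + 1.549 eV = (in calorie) 17.64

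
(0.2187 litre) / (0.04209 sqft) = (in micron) 5.593e+04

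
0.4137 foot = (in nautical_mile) 6.809e-05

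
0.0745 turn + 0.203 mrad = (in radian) 0.4683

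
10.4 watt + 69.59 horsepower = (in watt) 5.19e+04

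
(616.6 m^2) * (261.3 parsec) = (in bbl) 3.127e+22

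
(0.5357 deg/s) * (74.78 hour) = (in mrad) 2.517e+06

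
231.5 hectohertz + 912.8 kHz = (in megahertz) 0.9359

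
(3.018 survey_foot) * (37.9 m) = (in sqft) 375.3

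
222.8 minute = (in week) 0.0221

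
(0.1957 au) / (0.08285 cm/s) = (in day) 4.09e+08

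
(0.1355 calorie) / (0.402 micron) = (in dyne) 1.41e+11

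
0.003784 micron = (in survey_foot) 1.241e-08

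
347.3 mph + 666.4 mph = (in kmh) 1631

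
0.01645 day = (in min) 23.69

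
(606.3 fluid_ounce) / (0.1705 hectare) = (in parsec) 3.408e-22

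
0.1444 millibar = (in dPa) 144.4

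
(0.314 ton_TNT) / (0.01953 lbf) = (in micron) 1.512e+16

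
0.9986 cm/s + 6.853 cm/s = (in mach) 0.0002306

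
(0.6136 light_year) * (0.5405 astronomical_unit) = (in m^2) 4.694e+26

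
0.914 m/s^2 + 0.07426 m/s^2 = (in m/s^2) 0.9883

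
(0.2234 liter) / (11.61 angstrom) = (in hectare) 19.24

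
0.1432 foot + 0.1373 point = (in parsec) 1.416e-18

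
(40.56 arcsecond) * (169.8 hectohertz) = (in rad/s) 3.339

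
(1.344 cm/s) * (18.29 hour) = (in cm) 8.849e+04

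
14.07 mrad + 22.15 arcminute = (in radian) 0.02051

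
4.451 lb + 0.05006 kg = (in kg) 2.069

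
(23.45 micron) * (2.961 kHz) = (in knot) 0.135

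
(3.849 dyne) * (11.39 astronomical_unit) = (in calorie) 1.567e+07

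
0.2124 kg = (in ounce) 7.492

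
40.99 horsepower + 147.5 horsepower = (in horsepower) 188.5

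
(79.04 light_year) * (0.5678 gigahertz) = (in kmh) 1.529e+27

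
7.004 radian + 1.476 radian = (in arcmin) 2.915e+04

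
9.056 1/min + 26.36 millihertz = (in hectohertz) 0.001773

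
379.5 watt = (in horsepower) 0.5089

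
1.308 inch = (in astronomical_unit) 2.221e-13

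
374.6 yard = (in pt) 9.71e+05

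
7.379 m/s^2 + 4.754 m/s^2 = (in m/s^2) 12.13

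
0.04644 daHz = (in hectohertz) 0.004644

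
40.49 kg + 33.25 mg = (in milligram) 4.049e+07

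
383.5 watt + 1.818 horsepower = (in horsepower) 2.332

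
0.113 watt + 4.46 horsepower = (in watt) 3326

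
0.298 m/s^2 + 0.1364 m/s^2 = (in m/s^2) 0.4344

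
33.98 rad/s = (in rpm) 324.5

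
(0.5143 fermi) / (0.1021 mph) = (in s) 1.127e-14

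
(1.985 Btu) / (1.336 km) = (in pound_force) 0.3524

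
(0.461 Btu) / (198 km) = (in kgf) 0.0002505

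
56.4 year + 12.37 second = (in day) 2.059e+04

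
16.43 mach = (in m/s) 5594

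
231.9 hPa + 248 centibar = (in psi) 39.33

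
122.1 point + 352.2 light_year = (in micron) 3.332e+24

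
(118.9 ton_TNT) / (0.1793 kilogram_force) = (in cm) 2.829e+13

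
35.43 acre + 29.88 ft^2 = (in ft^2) 1.543e+06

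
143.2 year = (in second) 4.516e+09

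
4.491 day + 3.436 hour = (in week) 0.662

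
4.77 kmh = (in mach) 0.003891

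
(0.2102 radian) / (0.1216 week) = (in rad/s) 2.858e-06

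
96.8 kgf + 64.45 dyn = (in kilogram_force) 96.8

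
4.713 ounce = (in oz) 4.713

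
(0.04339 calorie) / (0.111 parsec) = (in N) 5.3e-17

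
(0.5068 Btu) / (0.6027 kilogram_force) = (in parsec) 2.932e-15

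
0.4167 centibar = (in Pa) 416.7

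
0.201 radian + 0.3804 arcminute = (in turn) 0.03201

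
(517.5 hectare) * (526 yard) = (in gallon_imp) 5.475e+11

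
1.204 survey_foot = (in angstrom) 3.67e+09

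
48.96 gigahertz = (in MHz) 4.896e+04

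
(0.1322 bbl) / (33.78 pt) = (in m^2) 1.764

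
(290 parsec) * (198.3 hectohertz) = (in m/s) 1.774e+23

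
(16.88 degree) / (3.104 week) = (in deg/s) 8.992e-06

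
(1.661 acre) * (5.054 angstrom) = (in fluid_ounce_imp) 0.1196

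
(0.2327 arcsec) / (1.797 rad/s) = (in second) 6.278e-07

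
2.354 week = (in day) 16.48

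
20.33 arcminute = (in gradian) 0.3765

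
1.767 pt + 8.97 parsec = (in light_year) 29.26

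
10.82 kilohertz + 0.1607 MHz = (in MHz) 0.1715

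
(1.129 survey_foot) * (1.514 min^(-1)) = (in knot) 0.01688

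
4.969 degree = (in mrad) 86.73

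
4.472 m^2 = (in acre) 0.001105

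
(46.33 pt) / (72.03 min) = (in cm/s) 0.0003782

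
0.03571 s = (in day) 4.133e-07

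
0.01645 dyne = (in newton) 1.645e-07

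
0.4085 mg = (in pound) 9.006e-07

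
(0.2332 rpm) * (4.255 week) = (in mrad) 6.284e+07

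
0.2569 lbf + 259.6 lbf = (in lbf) 259.9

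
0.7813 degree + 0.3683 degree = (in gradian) 1.277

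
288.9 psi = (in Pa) 1.992e+06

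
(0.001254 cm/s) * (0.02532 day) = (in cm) 2.743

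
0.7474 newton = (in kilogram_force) 0.07621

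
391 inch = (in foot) 32.58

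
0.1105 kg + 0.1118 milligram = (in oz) 3.898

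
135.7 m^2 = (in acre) 0.03353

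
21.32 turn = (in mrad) 1.34e+05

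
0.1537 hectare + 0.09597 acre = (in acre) 0.4758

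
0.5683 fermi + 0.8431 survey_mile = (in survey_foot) 4452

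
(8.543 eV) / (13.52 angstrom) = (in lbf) 2.276e-10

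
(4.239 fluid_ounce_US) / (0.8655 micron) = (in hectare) 0.01448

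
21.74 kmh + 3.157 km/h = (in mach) 0.02031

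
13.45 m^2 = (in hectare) 0.001345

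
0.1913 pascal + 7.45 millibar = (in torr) 5.589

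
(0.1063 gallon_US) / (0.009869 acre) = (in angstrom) 1.008e+05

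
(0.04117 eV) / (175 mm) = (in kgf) 3.844e-21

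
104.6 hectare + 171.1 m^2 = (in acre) 258.5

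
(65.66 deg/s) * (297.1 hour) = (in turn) 1.951e+05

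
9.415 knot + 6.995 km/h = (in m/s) 6.787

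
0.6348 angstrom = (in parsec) 2.057e-27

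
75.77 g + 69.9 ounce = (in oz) 72.57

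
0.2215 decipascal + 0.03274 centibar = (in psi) 0.004752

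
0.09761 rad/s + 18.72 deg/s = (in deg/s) 24.31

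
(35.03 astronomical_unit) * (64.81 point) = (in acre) 2.961e+07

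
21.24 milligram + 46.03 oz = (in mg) 1.305e+06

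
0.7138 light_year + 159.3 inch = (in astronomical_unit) 4.514e+04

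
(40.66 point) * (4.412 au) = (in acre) 2.339e+06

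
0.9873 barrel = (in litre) 157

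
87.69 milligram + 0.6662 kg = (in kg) 0.6663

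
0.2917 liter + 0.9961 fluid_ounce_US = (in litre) 0.3212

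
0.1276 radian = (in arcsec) 2.632e+04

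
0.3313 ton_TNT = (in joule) 1.386e+09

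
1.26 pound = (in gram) 571.5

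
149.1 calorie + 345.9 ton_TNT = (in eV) 9.033e+30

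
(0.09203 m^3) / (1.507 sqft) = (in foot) 2.157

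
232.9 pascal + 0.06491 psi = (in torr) 5.104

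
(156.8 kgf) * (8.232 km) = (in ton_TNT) 0.003025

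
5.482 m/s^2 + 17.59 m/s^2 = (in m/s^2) 23.07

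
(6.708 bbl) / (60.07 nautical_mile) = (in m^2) 9.586e-06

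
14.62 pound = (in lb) 14.62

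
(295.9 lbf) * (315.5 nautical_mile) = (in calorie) 1.838e+08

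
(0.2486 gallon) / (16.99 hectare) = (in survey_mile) 3.442e-12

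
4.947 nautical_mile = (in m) 9162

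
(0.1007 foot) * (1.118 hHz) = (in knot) 6.67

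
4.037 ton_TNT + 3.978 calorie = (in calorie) 4.037e+09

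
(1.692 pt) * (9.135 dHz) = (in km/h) 0.001963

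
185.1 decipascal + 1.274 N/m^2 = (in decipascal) 197.8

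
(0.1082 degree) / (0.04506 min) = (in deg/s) 0.04002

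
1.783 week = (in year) 0.03419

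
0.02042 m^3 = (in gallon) 5.394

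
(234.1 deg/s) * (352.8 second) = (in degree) 8.259e+04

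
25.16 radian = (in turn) 4.004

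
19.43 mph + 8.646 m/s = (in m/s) 17.33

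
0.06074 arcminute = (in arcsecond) 3.644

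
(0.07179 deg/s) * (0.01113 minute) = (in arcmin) 2.876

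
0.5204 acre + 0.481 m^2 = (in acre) 0.5205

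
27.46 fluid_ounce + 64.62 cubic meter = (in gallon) 1.707e+04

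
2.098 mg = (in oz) 7.4e-05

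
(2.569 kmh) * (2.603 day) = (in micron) 1.605e+11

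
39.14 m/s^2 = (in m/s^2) 39.14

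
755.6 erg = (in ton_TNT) 1.806e-14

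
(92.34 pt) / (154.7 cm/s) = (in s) 0.02106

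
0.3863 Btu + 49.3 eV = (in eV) 2.544e+21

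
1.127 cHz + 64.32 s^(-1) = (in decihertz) 643.3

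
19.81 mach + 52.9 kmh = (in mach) 19.85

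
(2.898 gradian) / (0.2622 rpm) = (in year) 5.257e-08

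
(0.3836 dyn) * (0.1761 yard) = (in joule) 6.177e-07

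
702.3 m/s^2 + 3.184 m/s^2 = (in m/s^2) 705.5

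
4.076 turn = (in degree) 1467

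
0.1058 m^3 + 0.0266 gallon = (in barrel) 0.6661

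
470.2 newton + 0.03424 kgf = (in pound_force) 105.8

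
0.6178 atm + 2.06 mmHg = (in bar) 0.6287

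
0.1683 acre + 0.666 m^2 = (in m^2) 681.8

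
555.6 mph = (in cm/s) 2.484e+04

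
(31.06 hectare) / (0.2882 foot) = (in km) 3536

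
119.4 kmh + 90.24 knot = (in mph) 178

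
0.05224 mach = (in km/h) 64.04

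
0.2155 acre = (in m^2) 872.1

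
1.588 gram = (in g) 1.588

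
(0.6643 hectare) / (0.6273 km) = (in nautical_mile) 0.005718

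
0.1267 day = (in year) 0.0003471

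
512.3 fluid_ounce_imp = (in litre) 14.56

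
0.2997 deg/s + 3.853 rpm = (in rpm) 3.903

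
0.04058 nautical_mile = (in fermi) 7.515e+16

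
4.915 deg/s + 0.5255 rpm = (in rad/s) 0.1408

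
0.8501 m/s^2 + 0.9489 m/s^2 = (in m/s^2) 1.799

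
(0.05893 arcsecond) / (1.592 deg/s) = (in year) 3.261e-13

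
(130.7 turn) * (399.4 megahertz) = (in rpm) 3.132e+12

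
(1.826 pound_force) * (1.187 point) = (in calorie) 0.0008129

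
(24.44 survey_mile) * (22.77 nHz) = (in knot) 0.001741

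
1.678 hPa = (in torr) 1.259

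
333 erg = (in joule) 3.33e-05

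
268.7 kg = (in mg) 2.687e+08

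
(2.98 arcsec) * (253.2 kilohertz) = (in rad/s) 3.658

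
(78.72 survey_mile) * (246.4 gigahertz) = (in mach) 9.168e+13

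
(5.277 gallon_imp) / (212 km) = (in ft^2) 1.218e-06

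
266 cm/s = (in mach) 0.007812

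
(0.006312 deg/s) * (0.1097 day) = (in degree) 59.83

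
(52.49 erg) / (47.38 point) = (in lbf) 7.06e-05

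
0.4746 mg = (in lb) 1.046e-06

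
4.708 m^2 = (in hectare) 0.0004708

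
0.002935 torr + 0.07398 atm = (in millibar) 74.96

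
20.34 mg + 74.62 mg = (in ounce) 0.00335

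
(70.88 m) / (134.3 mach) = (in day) 1.794e-08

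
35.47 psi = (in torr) 1834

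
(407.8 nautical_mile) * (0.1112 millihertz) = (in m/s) 83.98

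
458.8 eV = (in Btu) 6.967e-20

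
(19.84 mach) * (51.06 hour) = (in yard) 1.358e+09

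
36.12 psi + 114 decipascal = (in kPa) 249.1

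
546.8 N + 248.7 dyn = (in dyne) 5.468e+07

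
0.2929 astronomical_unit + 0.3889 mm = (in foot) 1.438e+11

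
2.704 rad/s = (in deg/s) 154.9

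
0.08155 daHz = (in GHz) 8.155e-10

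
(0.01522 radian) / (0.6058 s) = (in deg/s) 1.439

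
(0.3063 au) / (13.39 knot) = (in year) 210.9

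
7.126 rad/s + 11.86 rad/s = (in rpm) 181.3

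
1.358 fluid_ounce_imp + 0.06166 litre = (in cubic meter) 0.0001002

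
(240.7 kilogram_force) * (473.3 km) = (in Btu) 1.059e+06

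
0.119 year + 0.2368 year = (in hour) 3117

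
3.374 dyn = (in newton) 3.374e-05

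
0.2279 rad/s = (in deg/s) 13.06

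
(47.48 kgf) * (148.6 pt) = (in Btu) 0.02314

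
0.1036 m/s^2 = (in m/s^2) 0.1036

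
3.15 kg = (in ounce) 111.1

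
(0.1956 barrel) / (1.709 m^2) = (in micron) 1.82e+04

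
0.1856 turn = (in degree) 66.82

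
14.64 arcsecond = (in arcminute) 0.244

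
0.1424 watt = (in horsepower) 0.000191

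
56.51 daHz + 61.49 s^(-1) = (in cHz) 6.266e+04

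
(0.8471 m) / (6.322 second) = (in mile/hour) 0.2997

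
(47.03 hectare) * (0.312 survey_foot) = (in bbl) 2.813e+05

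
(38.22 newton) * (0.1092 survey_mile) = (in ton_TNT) 1.605e-06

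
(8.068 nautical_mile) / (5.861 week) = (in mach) 1.238e-05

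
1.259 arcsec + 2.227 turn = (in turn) 2.227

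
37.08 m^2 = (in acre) 0.009163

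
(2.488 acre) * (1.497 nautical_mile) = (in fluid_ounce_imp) 9.825e+11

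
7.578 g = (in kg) 0.007578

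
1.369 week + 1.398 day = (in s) 9.488e+05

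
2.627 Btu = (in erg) 2.772e+10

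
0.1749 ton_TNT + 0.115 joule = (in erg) 7.318e+15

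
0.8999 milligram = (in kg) 8.999e-07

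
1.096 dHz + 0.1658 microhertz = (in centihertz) 10.96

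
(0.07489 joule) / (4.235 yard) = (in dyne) 1934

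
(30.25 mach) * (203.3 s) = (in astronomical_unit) 1.4e-05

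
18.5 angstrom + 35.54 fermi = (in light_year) 1.955e-25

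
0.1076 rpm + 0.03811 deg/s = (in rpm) 0.114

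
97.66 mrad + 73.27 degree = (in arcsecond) 2.839e+05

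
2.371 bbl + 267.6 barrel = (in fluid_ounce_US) 1.451e+06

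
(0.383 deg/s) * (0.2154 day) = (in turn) 19.8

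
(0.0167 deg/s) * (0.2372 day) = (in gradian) 380.3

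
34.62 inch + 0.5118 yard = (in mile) 0.0008372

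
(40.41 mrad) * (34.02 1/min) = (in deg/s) 1.313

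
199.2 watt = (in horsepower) 0.2671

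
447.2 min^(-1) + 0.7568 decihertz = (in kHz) 0.007529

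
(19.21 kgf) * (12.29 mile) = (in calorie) 8.905e+05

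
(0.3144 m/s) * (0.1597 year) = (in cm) 1.583e+08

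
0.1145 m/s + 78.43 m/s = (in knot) 152.7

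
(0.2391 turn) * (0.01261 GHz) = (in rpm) 1.809e+08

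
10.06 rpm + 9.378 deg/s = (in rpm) 11.62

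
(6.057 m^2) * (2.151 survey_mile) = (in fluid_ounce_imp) 7.38e+08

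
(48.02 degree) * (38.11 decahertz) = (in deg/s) 1.83e+04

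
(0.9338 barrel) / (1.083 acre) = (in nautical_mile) 1.829e-08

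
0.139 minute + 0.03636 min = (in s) 10.52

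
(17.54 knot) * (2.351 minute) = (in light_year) 1.345e-13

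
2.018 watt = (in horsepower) 0.002706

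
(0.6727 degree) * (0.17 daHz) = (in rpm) 0.1906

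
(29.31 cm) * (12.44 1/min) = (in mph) 0.1359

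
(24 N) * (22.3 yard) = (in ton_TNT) 1.17e-07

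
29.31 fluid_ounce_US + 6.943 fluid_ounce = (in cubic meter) 0.001072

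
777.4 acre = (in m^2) 3.146e+06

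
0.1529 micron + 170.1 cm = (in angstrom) 1.701e+10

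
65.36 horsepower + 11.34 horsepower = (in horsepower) 76.7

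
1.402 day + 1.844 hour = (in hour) 35.49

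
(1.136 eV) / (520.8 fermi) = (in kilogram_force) 3.564e-08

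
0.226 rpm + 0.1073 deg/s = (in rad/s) 0.02554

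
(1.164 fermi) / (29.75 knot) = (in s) 7.605e-17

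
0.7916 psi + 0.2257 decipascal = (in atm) 0.05387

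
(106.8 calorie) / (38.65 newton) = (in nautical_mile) 0.006243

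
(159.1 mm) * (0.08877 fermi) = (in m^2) 1.412e-17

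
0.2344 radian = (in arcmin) 805.8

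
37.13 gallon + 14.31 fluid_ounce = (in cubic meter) 0.141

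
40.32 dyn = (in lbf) 9.064e-05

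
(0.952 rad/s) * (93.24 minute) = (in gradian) 3.391e+05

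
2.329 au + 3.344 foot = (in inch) 1.372e+13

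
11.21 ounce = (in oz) 11.21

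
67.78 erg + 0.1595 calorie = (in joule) 0.6674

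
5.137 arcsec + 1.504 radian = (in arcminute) 5170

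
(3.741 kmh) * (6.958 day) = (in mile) 388.2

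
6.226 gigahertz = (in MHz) 6226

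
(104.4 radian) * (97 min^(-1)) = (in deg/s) 9670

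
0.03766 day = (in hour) 0.9038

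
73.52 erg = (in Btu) 6.968e-09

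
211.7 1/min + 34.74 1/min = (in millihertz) 4107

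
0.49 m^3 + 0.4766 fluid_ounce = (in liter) 490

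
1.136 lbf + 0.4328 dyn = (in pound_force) 1.136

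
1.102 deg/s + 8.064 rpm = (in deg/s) 49.49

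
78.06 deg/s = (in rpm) 13.01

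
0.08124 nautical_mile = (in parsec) 4.876e-15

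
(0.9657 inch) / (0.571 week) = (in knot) 1.381e-07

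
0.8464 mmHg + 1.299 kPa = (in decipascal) 1.412e+04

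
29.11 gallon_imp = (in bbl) 0.8324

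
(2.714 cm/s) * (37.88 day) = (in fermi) 8.882e+19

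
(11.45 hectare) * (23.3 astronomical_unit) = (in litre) 3.991e+20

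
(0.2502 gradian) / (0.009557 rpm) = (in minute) 0.06545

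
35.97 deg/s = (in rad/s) 0.6278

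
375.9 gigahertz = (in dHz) 3.759e+12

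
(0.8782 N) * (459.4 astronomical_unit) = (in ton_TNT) 1.443e+04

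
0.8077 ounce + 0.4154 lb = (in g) 211.3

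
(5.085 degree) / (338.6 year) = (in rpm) 7.937e-11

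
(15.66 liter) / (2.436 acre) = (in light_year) 1.679e-22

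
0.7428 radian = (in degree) 42.56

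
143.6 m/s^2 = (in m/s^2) 143.6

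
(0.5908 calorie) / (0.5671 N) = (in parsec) 1.413e-16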